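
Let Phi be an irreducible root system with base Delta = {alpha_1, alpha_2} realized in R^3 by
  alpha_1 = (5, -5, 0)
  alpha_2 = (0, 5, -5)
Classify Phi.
A_2 (sl(3))

Compute the Cartan integers a_ij = 2(alpha_i, alpha_j)/(alpha_j, alpha_j); the resulting 2x2 Cartan matrix is
[[2, -1], [-1, 2]].
All simple roots have the same length, so the diagram is simply laced. The associated Dynkin diagram is a chain of 2 nodes with single edges (A_2), so the type is A_2 (the algebra sl(3)).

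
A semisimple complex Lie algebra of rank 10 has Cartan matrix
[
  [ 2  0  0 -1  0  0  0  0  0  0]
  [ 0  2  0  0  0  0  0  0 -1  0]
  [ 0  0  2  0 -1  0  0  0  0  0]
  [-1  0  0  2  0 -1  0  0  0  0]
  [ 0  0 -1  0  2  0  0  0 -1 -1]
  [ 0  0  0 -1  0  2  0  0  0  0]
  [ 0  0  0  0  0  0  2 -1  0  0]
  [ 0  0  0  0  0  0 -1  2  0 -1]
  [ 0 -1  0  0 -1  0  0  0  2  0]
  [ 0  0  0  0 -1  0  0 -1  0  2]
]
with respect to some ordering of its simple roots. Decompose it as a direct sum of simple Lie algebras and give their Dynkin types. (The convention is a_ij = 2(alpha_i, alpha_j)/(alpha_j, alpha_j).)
A_3 ⊕ E_7

The diagram associated to this matrix has two connected components: the simple roots {alpha_1, alpha_4, alpha_6} form a chain of 3 nodes with single edges (A_3), and {alpha_2, alpha_3, alpha_5, alpha_7, alpha_8, alpha_9, alpha_10} form a chain of 6 nodes with one extra node attached to the third node from one end (E_7). A semisimple Lie algebra decomposes uniquely as the direct sum of simple ideals, one per connected component of its Dynkin diagram, so g ≅ A_3 ⊕ E_7 (dimension 15 + 133 = 148).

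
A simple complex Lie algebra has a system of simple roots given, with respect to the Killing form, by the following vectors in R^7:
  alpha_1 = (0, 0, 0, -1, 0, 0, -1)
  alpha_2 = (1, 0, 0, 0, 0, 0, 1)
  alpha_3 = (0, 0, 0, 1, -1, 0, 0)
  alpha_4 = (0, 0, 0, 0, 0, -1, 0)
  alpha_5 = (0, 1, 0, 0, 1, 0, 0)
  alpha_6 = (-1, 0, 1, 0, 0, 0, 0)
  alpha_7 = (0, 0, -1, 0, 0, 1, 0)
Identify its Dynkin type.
B_7

Compute the Cartan integers a_ij = 2(alpha_i, alpha_j)/(alpha_j, alpha_j); the resulting 7x7 Cartan matrix is
[[2, -1, -1, 0, 0, 0, 0], [-1, 2, 0, 0, 0, -1, 0], [-1, 0, 2, 0, -1, 0, 0], [0, 0, 0, 2, 0, 0, -1], [0, 0, -1, 0, 2, 0, 0], [0, -1, 0, 0, 0, 2, -1], [0, 0, 0, -2, 0, -1, 2]].
The roots have two lengths (squared-length ratio 2:1); the short ones are alpha_{4}. The associated Dynkin diagram is a chain of 7 nodes with a double edge at one end; the terminal node there is the unique short simple root (B_7), so the type is B_7 (the algebra so(15)).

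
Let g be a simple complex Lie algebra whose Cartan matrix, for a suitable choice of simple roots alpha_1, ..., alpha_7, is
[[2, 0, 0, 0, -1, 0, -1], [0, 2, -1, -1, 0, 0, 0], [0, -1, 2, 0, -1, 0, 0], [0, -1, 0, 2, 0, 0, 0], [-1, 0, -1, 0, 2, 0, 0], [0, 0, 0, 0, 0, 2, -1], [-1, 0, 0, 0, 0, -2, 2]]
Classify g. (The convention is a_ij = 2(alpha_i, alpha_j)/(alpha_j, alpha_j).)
B_7 (so(15))

The matrix has rank 7 with 2's on the diagonal. Reading the off-diagonal entries as Dynkin edges (a single edge where a_ij = a_ji = -1; a double or triple edge where a_ij * a_ji = 2 or 3), the diagram is a chain of 7 nodes with a double edge at one end; the terminal node there is the unique short simple root (B_7). One simple-root ordering that puts it in standard form is (alpha_4, alpha_2, alpha_3, alpha_5, alpha_1, alpha_7, alpha_6). So the algebra is type B_7, i.e. so(15).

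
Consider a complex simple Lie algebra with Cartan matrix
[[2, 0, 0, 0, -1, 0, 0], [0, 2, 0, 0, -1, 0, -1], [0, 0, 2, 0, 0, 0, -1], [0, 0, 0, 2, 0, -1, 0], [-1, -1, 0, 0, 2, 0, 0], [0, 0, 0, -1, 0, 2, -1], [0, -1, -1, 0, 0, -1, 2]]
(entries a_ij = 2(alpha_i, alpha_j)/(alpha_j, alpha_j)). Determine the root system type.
type E_7

The matrix has rank 7 with 2's on the diagonal. Reading the off-diagonal entries as Dynkin edges (a single edge where a_ij = a_ji = -1; a double or triple edge where a_ij * a_ji = 2 or 3), the diagram is a chain of 6 nodes with one extra node attached to the third node from one end (E_7). One simple-root ordering that puts it in standard form is (alpha_4, alpha_3, alpha_6, alpha_7, alpha_2, alpha_5, alpha_1). So the algebra is type E_7.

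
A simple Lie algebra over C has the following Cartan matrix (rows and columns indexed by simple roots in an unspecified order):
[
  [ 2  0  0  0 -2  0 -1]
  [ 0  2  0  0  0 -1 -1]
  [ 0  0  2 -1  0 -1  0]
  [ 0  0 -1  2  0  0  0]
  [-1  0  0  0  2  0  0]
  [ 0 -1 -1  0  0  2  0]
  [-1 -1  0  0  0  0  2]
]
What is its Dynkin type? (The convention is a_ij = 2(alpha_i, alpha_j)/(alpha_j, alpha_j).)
The matrix has rank 7 with 2's on the diagonal. Reading the off-diagonal entries as Dynkin edges (a single edge where a_ij = a_ji = -1; a double or triple edge where a_ij * a_ji = 2 or 3), the diagram is a chain of 7 nodes with a double edge at one end; the terminal node there is the unique short simple root (B_7). One simple-root ordering that puts it in standard form is (alpha_4, alpha_3, alpha_6, alpha_2, alpha_7, alpha_1, alpha_5). So the algebra is type B_7, i.e. so(15).

type B_7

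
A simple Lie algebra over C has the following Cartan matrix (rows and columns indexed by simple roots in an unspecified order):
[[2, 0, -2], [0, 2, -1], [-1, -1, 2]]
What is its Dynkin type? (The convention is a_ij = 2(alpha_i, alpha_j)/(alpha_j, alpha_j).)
type C_3

The matrix has rank 3 with 2's on the diagonal. Reading the off-diagonal entries as Dynkin edges (a single edge where a_ij = a_ji = -1; a double or triple edge where a_ij * a_ji = 2 or 3), the diagram is a chain of 3 nodes with a double edge at one end; the terminal node there is the unique long simple root (C_3). One simple-root ordering that puts it in standard form is (alpha_2, alpha_3, alpha_1). So the algebra is type C_3, i.e. sp(6).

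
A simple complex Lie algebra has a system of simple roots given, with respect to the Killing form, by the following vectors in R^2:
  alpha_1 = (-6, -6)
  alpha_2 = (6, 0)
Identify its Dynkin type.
B_2 (so(5))

Compute the Cartan integers a_ij = 2(alpha_i, alpha_j)/(alpha_j, alpha_j); the resulting 2x2 Cartan matrix is
[[2, -2], [-1, 2]].
The roots have two lengths (squared-length ratio 2:1); the short ones are alpha_{2}. The associated Dynkin diagram is a chain of 2 nodes with a double edge at one end; the terminal node there is the unique short simple root (B_2), so the type is B_2 (the algebra so(5)).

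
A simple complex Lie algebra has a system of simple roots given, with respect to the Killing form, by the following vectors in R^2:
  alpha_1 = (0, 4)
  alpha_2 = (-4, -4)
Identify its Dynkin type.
B_2 (so(5))

Compute the Cartan integers a_ij = 2(alpha_i, alpha_j)/(alpha_j, alpha_j); the resulting 2x2 Cartan matrix is
[[2, -1], [-2, 2]].
The roots have two lengths (squared-length ratio 2:1); the short ones are alpha_{1}. The associated Dynkin diagram is a chain of 2 nodes with a double edge at one end; the terminal node there is the unique short simple root (B_2), so the type is B_2 (the algebra so(5)).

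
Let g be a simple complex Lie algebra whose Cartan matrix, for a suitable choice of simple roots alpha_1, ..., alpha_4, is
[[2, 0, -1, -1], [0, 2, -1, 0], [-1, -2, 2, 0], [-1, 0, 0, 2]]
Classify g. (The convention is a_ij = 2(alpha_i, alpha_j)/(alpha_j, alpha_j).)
The matrix has rank 4 with 2's on the diagonal. Reading the off-diagonal entries as Dynkin edges (a single edge where a_ij = a_ji = -1; a double or triple edge where a_ij * a_ji = 2 or 3), the diagram is a chain of 4 nodes with a double edge at one end; the terminal node there is the unique short simple root (B_4). One simple-root ordering that puts it in standard form is (alpha_4, alpha_1, alpha_3, alpha_2). So the algebra is type B_4, i.e. so(9).

B_4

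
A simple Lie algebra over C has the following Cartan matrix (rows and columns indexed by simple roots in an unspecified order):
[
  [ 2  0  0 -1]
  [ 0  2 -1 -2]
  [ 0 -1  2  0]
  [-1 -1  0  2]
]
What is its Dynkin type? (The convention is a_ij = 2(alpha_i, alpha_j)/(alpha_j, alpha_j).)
The matrix has rank 4 with 2's on the diagonal. Reading the off-diagonal entries as Dynkin edges (a single edge where a_ij = a_ji = -1; a double or triple edge where a_ij * a_ji = 2 or 3), the diagram is a chain of 4 nodes with a double edge between the middle two (F_4). One simple-root ordering that puts it in standard form is (alpha_3, alpha_2, alpha_4, alpha_1). So the algebra is type F_4.

F4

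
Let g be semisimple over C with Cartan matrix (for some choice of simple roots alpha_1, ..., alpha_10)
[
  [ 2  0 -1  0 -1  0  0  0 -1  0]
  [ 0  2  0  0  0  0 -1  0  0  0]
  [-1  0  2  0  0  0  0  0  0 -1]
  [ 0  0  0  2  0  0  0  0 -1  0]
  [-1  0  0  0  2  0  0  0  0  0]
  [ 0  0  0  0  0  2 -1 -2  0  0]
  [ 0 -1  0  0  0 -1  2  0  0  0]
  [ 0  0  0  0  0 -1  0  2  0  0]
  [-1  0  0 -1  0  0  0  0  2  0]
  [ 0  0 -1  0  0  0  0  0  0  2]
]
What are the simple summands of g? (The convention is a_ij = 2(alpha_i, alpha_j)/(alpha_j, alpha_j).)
B4 ⊕ E6

The diagram associated to this matrix has two connected components: the simple roots {alpha_2, alpha_6, alpha_7, alpha_8} form a chain of 4 nodes with a double edge at one end; the terminal node there is the unique short simple root (B_4), and {alpha_1, alpha_3, alpha_4, alpha_5, alpha_9, alpha_10} form a chain of 5 nodes with one extra node attached to the third node from one end (E_6). A semisimple Lie algebra decomposes uniquely as the direct sum of simple ideals, one per connected component of its Dynkin diagram, so g ≅ B_4 ⊕ E_6 (dimension 36 + 78 = 114).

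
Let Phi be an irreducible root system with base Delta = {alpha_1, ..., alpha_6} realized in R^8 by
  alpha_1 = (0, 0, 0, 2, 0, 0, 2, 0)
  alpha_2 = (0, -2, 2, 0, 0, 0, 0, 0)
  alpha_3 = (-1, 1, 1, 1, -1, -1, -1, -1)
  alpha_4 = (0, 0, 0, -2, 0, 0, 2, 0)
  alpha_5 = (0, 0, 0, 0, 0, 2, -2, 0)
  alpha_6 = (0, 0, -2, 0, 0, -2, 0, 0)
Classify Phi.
type E_6

Compute the Cartan integers a_ij = 2(alpha_i, alpha_j)/(alpha_j, alpha_j); the resulting 6x6 Cartan matrix is
[[2, 0, 0, 0, -1, 0], [0, 2, 0, 0, 0, -1], [0, 0, 2, -1, 0, 0], [0, 0, -1, 2, -1, 0], [-1, 0, 0, -1, 2, -1], [0, -1, 0, 0, -1, 2]].
All simple roots have the same length, so the diagram is simply laced. The associated Dynkin diagram is a chain of 5 nodes with one extra node attached to the third node from one end (E_6), so the type is E_6.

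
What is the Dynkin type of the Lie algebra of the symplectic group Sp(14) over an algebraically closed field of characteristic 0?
C7

This is sp(14), which has dimension 14(14+1)/2 = 105 and rank 14/2 = 7. In the classification of classical Lie algebras, the symplectic algebra sp(2n) has type C_n; here n = 7, so the Dynkin diagram is a chain of 7 nodes with a double edge at one end; the terminal node there is the unique long simple root (C_7). Hence the type is C_7.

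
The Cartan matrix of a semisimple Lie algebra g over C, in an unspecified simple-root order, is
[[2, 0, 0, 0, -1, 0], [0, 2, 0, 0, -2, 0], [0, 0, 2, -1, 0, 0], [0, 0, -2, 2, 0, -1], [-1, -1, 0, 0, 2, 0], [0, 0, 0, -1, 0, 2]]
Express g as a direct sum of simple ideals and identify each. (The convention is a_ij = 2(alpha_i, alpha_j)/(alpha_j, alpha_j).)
The diagram associated to this matrix has two connected components: the simple roots {alpha_3, alpha_4, alpha_6} form a chain of 3 nodes with a double edge at one end; the terminal node there is the unique short simple root (B_3), and {alpha_1, alpha_2, alpha_5} form a chain of 3 nodes with a double edge at one end; the terminal node there is the unique long simple root (C_3). A semisimple Lie algebra decomposes uniquely as the direct sum of simple ideals, one per connected component of its Dynkin diagram, so g ≅ B_3 ⊕ C_3 (dimension 21 + 21 = 42).

B_3 (so(7)) ⊕ C_3 (sp(6))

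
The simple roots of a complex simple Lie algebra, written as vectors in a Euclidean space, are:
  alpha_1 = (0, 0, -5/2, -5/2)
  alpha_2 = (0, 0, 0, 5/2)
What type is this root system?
Compute the Cartan integers a_ij = 2(alpha_i, alpha_j)/(alpha_j, alpha_j); the resulting 2x2 Cartan matrix is
[[2, -2], [-1, 2]].
The roots have two lengths (squared-length ratio 2:1); the short ones are alpha_{2}. The associated Dynkin diagram is a chain of 2 nodes with a double edge at one end; the terminal node there is the unique short simple root (B_2), so the type is B_2 (the algebra so(5)).

B_2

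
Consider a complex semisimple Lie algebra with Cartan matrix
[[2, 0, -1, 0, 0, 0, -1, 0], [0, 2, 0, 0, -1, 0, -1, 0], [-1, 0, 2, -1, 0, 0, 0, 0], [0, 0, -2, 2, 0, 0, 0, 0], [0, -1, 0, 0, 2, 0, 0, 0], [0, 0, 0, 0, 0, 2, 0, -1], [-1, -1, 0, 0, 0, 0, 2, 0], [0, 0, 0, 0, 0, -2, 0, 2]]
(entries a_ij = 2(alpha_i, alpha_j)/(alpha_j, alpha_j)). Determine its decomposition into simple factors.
The diagram associated to this matrix has two connected components: the simple roots {alpha_6, alpha_8} form a chain of 2 nodes with a double edge at one end; the terminal node there is the unique short simple root (B_2), and {alpha_1, alpha_2, alpha_3, alpha_4, alpha_5, alpha_7} form a chain of 6 nodes with a double edge at one end; the terminal node there is the unique long simple root (C_6). A semisimple Lie algebra decomposes uniquely as the direct sum of simple ideals, one per connected component of its Dynkin diagram, so g ≅ B_2 ⊕ C_6 (dimension 10 + 78 = 88).

B_2 + C_6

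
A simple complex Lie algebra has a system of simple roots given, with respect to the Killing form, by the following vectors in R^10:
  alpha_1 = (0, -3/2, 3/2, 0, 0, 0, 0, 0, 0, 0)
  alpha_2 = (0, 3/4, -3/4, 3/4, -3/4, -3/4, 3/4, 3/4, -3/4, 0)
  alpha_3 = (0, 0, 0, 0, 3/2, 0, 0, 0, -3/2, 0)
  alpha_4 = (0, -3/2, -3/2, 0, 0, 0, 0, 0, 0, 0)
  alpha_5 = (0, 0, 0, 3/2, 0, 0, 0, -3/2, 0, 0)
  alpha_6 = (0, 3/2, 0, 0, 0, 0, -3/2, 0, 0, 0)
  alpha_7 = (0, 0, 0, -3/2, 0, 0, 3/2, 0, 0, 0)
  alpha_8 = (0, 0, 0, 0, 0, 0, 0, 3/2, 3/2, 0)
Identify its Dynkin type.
E_8

Compute the Cartan integers a_ij = 2(alpha_i, alpha_j)/(alpha_j, alpha_j); the resulting 8x8 Cartan matrix is
[[2, -1, 0, 0, 0, -1, 0, 0], [-1, 2, 0, 0, 0, 0, 0, 0], [0, 0, 2, 0, 0, 0, 0, -1], [0, 0, 0, 2, 0, -1, 0, 0], [0, 0, 0, 0, 2, 0, -1, -1], [-1, 0, 0, -1, 0, 2, -1, 0], [0, 0, 0, 0, -1, -1, 2, 0], [0, 0, -1, 0, -1, 0, 0, 2]].
All simple roots have the same length, so the diagram is simply laced. The associated Dynkin diagram is a chain of 7 nodes with one extra node attached to the third node from one end (E_8), so the type is E_8.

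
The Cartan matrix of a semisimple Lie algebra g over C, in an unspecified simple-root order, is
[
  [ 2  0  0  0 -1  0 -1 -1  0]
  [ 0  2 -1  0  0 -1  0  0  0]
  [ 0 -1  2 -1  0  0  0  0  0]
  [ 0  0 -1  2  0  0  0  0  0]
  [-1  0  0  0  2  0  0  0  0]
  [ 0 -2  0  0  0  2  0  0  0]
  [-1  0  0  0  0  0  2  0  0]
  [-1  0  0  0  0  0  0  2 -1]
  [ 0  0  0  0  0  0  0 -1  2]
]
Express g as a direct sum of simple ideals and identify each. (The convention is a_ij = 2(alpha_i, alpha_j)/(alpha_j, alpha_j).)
C_4 ⊕ D_5

The diagram associated to this matrix has two connected components: the simple roots {alpha_2, alpha_3, alpha_4, alpha_6} form a chain of 4 nodes with a double edge at one end; the terminal node there is the unique long simple root (C_4), and {alpha_1, alpha_5, alpha_7, alpha_8, alpha_9} form a chain of 3 nodes with a fork of two nodes at one end (D_5). A semisimple Lie algebra decomposes uniquely as the direct sum of simple ideals, one per connected component of its Dynkin diagram, so g ≅ C_4 ⊕ D_5 (dimension 36 + 45 = 81).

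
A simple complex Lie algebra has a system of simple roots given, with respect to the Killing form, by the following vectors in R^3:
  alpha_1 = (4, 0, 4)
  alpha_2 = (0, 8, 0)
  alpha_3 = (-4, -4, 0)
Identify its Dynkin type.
C3

Compute the Cartan integers a_ij = 2(alpha_i, alpha_j)/(alpha_j, alpha_j); the resulting 3x3 Cartan matrix is
[[2, 0, -1], [0, 2, -2], [-1, -1, 2]].
The roots have two lengths (squared-length ratio 2:1); the short ones are alpha_{1,3}. The associated Dynkin diagram is a chain of 3 nodes with a double edge at one end; the terminal node there is the unique long simple root (C_3), so the type is C_3 (the algebra sp(6)).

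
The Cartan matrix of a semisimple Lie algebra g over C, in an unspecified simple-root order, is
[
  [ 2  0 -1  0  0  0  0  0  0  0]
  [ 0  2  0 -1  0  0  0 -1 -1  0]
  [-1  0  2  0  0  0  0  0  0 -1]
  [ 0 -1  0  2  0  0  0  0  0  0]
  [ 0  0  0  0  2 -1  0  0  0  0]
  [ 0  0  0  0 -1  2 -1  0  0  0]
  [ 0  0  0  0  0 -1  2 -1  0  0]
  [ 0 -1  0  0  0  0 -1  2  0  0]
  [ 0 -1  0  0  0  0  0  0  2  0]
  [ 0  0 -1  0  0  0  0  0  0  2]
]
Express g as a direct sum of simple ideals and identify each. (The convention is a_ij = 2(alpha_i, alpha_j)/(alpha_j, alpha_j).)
The diagram associated to this matrix has two connected components: the simple roots {alpha_1, alpha_3, alpha_10} form a chain of 3 nodes with single edges (A_3), and {alpha_2, alpha_4, alpha_5, alpha_6, alpha_7, alpha_8, alpha_9} form a chain of 5 nodes with a fork of two nodes at one end (D_7). A semisimple Lie algebra decomposes uniquely as the direct sum of simple ideals, one per connected component of its Dynkin diagram, so g ≅ A_3 ⊕ D_7 (dimension 15 + 91 = 106).

A_3 (sl(4)) ⊕ D_7 (so(14))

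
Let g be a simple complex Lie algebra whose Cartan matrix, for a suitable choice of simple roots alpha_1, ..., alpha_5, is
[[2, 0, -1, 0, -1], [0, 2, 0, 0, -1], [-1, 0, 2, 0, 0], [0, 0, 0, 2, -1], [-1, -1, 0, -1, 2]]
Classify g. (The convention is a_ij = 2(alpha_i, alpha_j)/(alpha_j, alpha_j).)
The matrix has rank 5 with 2's on the diagonal. Reading the off-diagonal entries as Dynkin edges (a single edge where a_ij = a_ji = -1; a double or triple edge where a_ij * a_ji = 2 or 3), the diagram is a chain of 3 nodes with a fork of two nodes at one end (D_5). One simple-root ordering that puts it in standard form is (alpha_3, alpha_1, alpha_5, alpha_2, alpha_4). So the algebra is type D_5, i.e. so(10).

D_5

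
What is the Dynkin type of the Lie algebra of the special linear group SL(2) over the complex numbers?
A_1

This is sl(2), which has dimension 2^2 - 1 = 3 and rank 2 - 1 = 1 (a Cartan subalgebra is the diagonal traceless matrices). In the classification of classical Lie algebras, the special linear algebra sl(n+1) has type A_n; here n = 1, so the Dynkin diagram is a chain of 1 nodes with single edges (A_1). Hence the type is A_1.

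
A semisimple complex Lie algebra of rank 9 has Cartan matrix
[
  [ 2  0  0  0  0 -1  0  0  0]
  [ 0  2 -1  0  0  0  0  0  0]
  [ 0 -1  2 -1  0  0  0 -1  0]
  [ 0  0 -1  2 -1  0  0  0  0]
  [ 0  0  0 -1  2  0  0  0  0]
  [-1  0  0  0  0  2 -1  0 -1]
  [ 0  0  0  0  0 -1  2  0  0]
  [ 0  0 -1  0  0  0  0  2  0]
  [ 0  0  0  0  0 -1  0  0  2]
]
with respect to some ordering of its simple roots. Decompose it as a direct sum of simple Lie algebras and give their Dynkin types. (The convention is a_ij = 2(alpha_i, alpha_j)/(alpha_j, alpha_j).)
The diagram associated to this matrix has two connected components: the simple roots {alpha_1, alpha_6, alpha_7, alpha_9} form a chain of 2 nodes with a fork of two nodes at one end (D_4), and {alpha_2, alpha_3, alpha_4, alpha_5, alpha_8} form a chain of 3 nodes with a fork of two nodes at one end (D_5). A semisimple Lie algebra decomposes uniquely as the direct sum of simple ideals, one per connected component of its Dynkin diagram, so g ≅ D_4 ⊕ D_5 (dimension 28 + 45 = 73).

type D_4 ⊕ type D_5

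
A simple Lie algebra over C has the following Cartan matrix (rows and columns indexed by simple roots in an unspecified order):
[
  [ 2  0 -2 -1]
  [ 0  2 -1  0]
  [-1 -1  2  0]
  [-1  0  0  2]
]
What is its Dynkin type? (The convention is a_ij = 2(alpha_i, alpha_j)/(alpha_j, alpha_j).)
The matrix has rank 4 with 2's on the diagonal. Reading the off-diagonal entries as Dynkin edges (a single edge where a_ij = a_ji = -1; a double or triple edge where a_ij * a_ji = 2 or 3), the diagram is a chain of 4 nodes with a double edge between the middle two (F_4). One simple-root ordering that puts it in standard form is (alpha_4, alpha_1, alpha_3, alpha_2). So the algebra is type F_4.

F_4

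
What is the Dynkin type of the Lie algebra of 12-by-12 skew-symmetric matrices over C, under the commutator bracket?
This is so(12) with 12 even, which has dimension 12(12-1)/2 = 66 and rank 12/2 = 6. In the classification of classical Lie algebras, the orthogonal algebra so(2n) in an even number of variables has type D_n; here n = 6, so the Dynkin diagram is a chain of 4 nodes with a fork of two nodes at one end (D_6). Hence the type is D_6.

D_6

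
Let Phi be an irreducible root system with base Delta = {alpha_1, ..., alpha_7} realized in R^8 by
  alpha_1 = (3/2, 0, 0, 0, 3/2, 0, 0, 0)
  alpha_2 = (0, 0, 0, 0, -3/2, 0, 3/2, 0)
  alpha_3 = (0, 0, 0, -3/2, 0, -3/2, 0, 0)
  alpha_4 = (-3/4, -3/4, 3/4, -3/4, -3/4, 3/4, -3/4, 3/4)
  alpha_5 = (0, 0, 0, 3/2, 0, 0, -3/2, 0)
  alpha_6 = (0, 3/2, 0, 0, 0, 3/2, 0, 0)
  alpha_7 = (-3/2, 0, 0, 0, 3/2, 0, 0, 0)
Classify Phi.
type E_7

Compute the Cartan integers a_ij = 2(alpha_i, alpha_j)/(alpha_j, alpha_j); the resulting 7x7 Cartan matrix is
[[2, -1, 0, -1, 0, 0, 0], [-1, 2, 0, 0, -1, 0, -1], [0, 0, 2, 0, -1, -1, 0], [-1, 0, 0, 2, 0, 0, 0], [0, -1, -1, 0, 2, 0, 0], [0, 0, -1, 0, 0, 2, 0], [0, -1, 0, 0, 0, 0, 2]].
All simple roots have the same length, so the diagram is simply laced. The associated Dynkin diagram is a chain of 6 nodes with one extra node attached to the third node from one end (E_7), so the type is E_7.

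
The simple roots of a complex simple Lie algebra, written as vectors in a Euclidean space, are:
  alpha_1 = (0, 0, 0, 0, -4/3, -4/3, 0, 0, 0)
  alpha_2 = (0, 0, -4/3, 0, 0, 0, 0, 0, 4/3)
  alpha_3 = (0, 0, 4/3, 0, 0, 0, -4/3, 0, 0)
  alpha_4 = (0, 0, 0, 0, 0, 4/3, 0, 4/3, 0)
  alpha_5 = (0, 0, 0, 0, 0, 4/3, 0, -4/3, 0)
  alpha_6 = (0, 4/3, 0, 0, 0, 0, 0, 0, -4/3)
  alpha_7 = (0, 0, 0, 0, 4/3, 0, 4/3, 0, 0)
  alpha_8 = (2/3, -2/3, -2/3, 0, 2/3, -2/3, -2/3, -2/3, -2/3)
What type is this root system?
E_8

Compute the Cartan integers a_ij = 2(alpha_i, alpha_j)/(alpha_j, alpha_j); the resulting 8x8 Cartan matrix is
[[2, 0, 0, -1, -1, 0, -1, 0], [0, 2, -1, 0, 0, -1, 0, 0], [0, -1, 2, 0, 0, 0, -1, 0], [-1, 0, 0, 2, 0, 0, 0, -1], [-1, 0, 0, 0, 2, 0, 0, 0], [0, -1, 0, 0, 0, 2, 0, 0], [-1, 0, -1, 0, 0, 0, 2, 0], [0, 0, 0, -1, 0, 0, 0, 2]].
All simple roots have the same length, so the diagram is simply laced. The associated Dynkin diagram is a chain of 7 nodes with one extra node attached to the third node from one end (E_8), so the type is E_8.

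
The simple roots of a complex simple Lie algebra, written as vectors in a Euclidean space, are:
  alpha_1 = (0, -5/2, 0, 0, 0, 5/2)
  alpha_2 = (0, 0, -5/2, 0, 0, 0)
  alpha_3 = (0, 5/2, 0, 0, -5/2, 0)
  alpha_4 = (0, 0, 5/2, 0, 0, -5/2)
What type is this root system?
type B_4

Compute the Cartan integers a_ij = 2(alpha_i, alpha_j)/(alpha_j, alpha_j); the resulting 4x4 Cartan matrix is
[[2, 0, -1, -1], [0, 2, 0, -1], [-1, 0, 2, 0], [-1, -2, 0, 2]].
The roots have two lengths (squared-length ratio 2:1); the short ones are alpha_{2}. The associated Dynkin diagram is a chain of 4 nodes with a double edge at one end; the terminal node there is the unique short simple root (B_4), so the type is B_4 (the algebra so(9)).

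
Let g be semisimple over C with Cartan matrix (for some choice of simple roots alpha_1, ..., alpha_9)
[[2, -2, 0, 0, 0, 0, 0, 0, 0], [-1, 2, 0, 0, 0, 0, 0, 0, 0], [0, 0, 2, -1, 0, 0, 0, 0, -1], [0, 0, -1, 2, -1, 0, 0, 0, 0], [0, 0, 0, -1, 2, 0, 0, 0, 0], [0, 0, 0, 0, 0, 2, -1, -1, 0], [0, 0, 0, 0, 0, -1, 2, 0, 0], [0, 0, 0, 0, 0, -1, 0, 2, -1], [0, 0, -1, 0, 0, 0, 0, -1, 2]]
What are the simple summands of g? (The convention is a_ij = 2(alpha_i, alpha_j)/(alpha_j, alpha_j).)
The diagram associated to this matrix has two connected components: the simple roots {alpha_3, alpha_4, alpha_5, alpha_6, alpha_7, alpha_8, alpha_9} form a chain of 7 nodes with single edges (A_7), and {alpha_1, alpha_2} form a chain of 2 nodes with a double edge at one end; the terminal node there is the unique short simple root (B_2). A semisimple Lie algebra decomposes uniquely as the direct sum of simple ideals, one per connected component of its Dynkin diagram, so g ≅ A_7 ⊕ B_2 (dimension 63 + 10 = 73).

type A_7 + type B_2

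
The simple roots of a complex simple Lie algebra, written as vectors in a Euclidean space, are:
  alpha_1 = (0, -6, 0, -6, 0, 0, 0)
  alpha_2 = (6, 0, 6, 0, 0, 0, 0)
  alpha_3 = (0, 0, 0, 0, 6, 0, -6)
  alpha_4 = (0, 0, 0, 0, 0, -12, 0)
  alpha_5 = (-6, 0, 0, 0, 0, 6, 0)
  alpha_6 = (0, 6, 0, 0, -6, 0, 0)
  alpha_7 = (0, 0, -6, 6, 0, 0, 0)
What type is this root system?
type C_7

Compute the Cartan integers a_ij = 2(alpha_i, alpha_j)/(alpha_j, alpha_j); the resulting 7x7 Cartan matrix is
[[2, 0, 0, 0, 0, -1, -1], [0, 2, 0, 0, -1, 0, -1], [0, 0, 2, 0, 0, -1, 0], [0, 0, 0, 2, -2, 0, 0], [0, -1, 0, -1, 2, 0, 0], [-1, 0, -1, 0, 0, 2, 0], [-1, -1, 0, 0, 0, 0, 2]].
The roots have two lengths (squared-length ratio 2:1); the short ones are alpha_{1,2,3,5,6,7}. The associated Dynkin diagram is a chain of 7 nodes with a double edge at one end; the terminal node there is the unique long simple root (C_7), so the type is C_7 (the algebra sp(14)).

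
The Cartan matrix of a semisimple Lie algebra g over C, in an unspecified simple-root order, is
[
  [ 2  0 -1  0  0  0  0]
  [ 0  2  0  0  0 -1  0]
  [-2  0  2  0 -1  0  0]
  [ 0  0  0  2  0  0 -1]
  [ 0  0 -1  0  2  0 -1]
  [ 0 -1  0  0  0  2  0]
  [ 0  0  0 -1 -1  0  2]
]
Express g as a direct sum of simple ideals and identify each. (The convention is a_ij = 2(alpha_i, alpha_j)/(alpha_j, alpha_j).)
The diagram associated to this matrix has two connected components: the simple roots {alpha_2, alpha_6} form a chain of 2 nodes with single edges (A_2), and {alpha_1, alpha_3, alpha_4, alpha_5, alpha_7} form a chain of 5 nodes with a double edge at one end; the terminal node there is the unique short simple root (B_5). A semisimple Lie algebra decomposes uniquely as the direct sum of simple ideals, one per connected component of its Dynkin diagram, so g ≅ A_2 ⊕ B_5 (dimension 8 + 55 = 63).

A2 ⊕ B5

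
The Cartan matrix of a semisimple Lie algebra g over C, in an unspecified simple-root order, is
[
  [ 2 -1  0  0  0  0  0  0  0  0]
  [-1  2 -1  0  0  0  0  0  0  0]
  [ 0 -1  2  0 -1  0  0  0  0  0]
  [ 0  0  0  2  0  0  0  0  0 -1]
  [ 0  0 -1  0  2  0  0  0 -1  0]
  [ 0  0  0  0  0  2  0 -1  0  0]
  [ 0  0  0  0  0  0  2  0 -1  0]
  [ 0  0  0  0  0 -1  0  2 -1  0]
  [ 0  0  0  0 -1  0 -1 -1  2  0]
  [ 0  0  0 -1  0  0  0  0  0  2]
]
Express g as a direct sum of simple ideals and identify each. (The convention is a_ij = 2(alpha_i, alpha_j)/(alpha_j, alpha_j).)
A_2 + E_8

The diagram associated to this matrix has two connected components: the simple roots {alpha_4, alpha_10} form a chain of 2 nodes with single edges (A_2), and {alpha_1, alpha_2, alpha_3, alpha_5, alpha_6, alpha_7, alpha_8, alpha_9} form a chain of 7 nodes with one extra node attached to the third node from one end (E_8). A semisimple Lie algebra decomposes uniquely as the direct sum of simple ideals, one per connected component of its Dynkin diagram, so g ≅ A_2 ⊕ E_8 (dimension 8 + 248 = 256).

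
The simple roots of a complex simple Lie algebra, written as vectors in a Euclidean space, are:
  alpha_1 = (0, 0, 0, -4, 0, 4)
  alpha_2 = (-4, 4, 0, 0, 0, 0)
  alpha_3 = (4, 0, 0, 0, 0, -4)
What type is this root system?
Compute the Cartan integers a_ij = 2(alpha_i, alpha_j)/(alpha_j, alpha_j); the resulting 3x3 Cartan matrix is
[[2, 0, -1], [0, 2, -1], [-1, -1, 2]].
All simple roots have the same length, so the diagram is simply laced. The associated Dynkin diagram is a chain of 3 nodes with single edges (A_3), so the type is A_3 (the algebra sl(4)).

A_3 (sl(4))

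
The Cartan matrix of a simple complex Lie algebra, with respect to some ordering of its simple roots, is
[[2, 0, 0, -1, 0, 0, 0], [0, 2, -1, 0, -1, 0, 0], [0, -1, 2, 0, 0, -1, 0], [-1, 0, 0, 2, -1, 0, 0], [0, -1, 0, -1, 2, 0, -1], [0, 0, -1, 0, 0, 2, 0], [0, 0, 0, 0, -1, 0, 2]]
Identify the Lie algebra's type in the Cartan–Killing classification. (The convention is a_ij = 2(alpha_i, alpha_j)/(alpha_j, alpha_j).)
The matrix has rank 7 with 2's on the diagonal. Reading the off-diagonal entries as Dynkin edges (a single edge where a_ij = a_ji = -1; a double or triple edge where a_ij * a_ji = 2 or 3), the diagram is a chain of 6 nodes with one extra node attached to the third node from one end (E_7). One simple-root ordering that puts it in standard form is (alpha_1, alpha_7, alpha_4, alpha_5, alpha_2, alpha_3, alpha_6). So the algebra is type E_7.

type E_7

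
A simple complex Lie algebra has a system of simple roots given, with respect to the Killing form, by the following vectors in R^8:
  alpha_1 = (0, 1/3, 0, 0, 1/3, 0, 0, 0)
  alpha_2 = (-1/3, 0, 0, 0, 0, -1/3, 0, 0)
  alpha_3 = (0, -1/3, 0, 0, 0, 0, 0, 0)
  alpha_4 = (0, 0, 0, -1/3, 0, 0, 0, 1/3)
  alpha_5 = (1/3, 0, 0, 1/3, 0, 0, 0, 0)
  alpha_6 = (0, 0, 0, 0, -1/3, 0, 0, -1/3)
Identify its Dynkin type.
B6

Compute the Cartan integers a_ij = 2(alpha_i, alpha_j)/(alpha_j, alpha_j); the resulting 6x6 Cartan matrix is
[[2, 0, -2, 0, 0, -1], [0, 2, 0, 0, -1, 0], [-1, 0, 2, 0, 0, 0], [0, 0, 0, 2, -1, -1], [0, -1, 0, -1, 2, 0], [-1, 0, 0, -1, 0, 2]].
The roots have two lengths (squared-length ratio 2:1); the short ones are alpha_{3}. The associated Dynkin diagram is a chain of 6 nodes with a double edge at one end; the terminal node there is the unique short simple root (B_6), so the type is B_6 (the algebra so(13)).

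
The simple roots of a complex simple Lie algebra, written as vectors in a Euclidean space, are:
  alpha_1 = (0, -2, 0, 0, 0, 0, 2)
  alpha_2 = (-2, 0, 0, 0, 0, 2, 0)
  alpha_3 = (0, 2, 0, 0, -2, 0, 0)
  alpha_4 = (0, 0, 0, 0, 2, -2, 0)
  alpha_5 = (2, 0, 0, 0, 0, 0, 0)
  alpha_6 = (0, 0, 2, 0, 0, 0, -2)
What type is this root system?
type B_6

Compute the Cartan integers a_ij = 2(alpha_i, alpha_j)/(alpha_j, alpha_j); the resulting 6x6 Cartan matrix is
[[2, 0, -1, 0, 0, -1], [0, 2, 0, -1, -2, 0], [-1, 0, 2, -1, 0, 0], [0, -1, -1, 2, 0, 0], [0, -1, 0, 0, 2, 0], [-1, 0, 0, 0, 0, 2]].
The roots have two lengths (squared-length ratio 2:1); the short ones are alpha_{5}. The associated Dynkin diagram is a chain of 6 nodes with a double edge at one end; the terminal node there is the unique short simple root (B_6), so the type is B_6 (the algebra so(13)).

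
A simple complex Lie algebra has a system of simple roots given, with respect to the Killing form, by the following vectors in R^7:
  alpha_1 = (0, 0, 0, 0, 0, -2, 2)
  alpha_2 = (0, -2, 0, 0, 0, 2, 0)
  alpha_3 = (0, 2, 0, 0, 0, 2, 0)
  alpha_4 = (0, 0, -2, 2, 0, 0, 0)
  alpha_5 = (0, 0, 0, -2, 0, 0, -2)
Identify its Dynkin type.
Compute the Cartan integers a_ij = 2(alpha_i, alpha_j)/(alpha_j, alpha_j); the resulting 5x5 Cartan matrix is
[[2, -1, -1, 0, -1], [-1, 2, 0, 0, 0], [-1, 0, 2, 0, 0], [0, 0, 0, 2, -1], [-1, 0, 0, -1, 2]].
All simple roots have the same length, so the diagram is simply laced. The associated Dynkin diagram is a chain of 3 nodes with a fork of two nodes at one end (D_5), so the type is D_5 (the algebra so(10)).

D_5 (so(10))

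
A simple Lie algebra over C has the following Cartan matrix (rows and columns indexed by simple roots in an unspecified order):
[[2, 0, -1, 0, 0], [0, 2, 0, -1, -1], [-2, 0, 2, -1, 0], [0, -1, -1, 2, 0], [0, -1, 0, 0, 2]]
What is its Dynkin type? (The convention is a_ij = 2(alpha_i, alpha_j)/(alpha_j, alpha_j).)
type B_5

The matrix has rank 5 with 2's on the diagonal. Reading the off-diagonal entries as Dynkin edges (a single edge where a_ij = a_ji = -1; a double or triple edge where a_ij * a_ji = 2 or 3), the diagram is a chain of 5 nodes with a double edge at one end; the terminal node there is the unique short simple root (B_5). One simple-root ordering that puts it in standard form is (alpha_5, alpha_2, alpha_4, alpha_3, alpha_1). So the algebra is type B_5, i.e. so(11).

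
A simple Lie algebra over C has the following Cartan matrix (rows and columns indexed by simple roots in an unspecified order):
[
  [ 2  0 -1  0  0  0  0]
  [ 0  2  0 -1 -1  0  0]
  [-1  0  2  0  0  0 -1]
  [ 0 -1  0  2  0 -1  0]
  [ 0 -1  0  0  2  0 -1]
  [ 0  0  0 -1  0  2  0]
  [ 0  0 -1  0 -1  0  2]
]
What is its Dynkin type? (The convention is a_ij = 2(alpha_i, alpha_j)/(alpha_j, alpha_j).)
The matrix has rank 7 with 2's on the diagonal. Reading the off-diagonal entries as Dynkin edges (a single edge where a_ij = a_ji = -1; a double or triple edge where a_ij * a_ji = 2 or 3), the diagram is a chain of 7 nodes with single edges (A_7). One simple-root ordering that puts it in standard form is (alpha_1, alpha_3, alpha_7, alpha_5, alpha_2, alpha_4, alpha_6). So the algebra is type A_7, i.e. sl(8).

A7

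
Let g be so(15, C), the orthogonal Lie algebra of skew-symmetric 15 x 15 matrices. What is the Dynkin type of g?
B7

This is so(15) with 15 odd, which has dimension 15(15-1)/2 = 105 and rank (15-1)/2 = 7. In the classification of classical Lie algebras, the orthogonal algebra so(2n+1) in an odd number of variables has type B_n; here n = 7, so the Dynkin diagram is a chain of 7 nodes with a double edge at one end; the terminal node there is the unique short simple root (B_7). Hence the type is B_7.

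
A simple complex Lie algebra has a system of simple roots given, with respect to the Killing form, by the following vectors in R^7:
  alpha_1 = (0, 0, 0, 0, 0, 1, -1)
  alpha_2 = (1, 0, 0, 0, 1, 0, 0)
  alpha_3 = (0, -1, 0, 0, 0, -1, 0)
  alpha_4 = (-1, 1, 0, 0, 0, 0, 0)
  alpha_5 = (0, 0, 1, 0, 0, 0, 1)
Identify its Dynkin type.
Compute the Cartan integers a_ij = 2(alpha_i, alpha_j)/(alpha_j, alpha_j); the resulting 5x5 Cartan matrix is
[[2, 0, -1, 0, -1], [0, 2, 0, -1, 0], [-1, 0, 2, -1, 0], [0, -1, -1, 2, 0], [-1, 0, 0, 0, 2]].
All simple roots have the same length, so the diagram is simply laced. The associated Dynkin diagram is a chain of 5 nodes with single edges (A_5), so the type is A_5 (the algebra sl(6)).

A_5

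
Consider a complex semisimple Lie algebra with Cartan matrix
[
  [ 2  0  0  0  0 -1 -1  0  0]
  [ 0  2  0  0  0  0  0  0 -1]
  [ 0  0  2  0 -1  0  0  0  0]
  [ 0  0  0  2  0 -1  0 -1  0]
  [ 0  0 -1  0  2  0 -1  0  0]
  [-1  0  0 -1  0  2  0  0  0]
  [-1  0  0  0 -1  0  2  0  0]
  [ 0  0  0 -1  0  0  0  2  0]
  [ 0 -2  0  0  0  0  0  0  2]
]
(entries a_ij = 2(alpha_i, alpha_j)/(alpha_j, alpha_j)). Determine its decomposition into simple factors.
The diagram associated to this matrix has two connected components: the simple roots {alpha_1, alpha_3, alpha_4, alpha_5, alpha_6, alpha_7, alpha_8} form a chain of 7 nodes with single edges (A_7), and {alpha_2, alpha_9} form a chain of 2 nodes with a double edge at one end; the terminal node there is the unique short simple root (B_2). A semisimple Lie algebra decomposes uniquely as the direct sum of simple ideals, one per connected component of its Dynkin diagram, so g ≅ A_7 ⊕ B_2 (dimension 63 + 10 = 73).

A_7 (sl(8)) ⊕ B_2 (so(5))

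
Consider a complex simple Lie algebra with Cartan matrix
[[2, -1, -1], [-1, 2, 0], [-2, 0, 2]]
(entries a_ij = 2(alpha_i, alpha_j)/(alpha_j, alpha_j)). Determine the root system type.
The matrix has rank 3 with 2's on the diagonal. Reading the off-diagonal entries as Dynkin edges (a single edge where a_ij = a_ji = -1; a double or triple edge where a_ij * a_ji = 2 or 3), the diagram is a chain of 3 nodes with a double edge at one end; the terminal node there is the unique long simple root (C_3). One simple-root ordering that puts it in standard form is (alpha_2, alpha_1, alpha_3). So the algebra is type C_3, i.e. sp(6).

C3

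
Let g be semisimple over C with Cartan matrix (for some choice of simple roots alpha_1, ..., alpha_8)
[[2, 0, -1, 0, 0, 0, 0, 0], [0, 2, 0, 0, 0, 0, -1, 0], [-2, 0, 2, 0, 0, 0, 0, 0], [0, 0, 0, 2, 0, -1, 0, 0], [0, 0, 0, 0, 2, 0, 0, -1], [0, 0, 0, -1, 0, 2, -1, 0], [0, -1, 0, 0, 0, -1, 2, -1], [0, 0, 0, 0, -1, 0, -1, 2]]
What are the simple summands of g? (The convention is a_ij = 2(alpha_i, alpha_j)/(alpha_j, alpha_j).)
The diagram associated to this matrix has two connected components: the simple roots {alpha_1, alpha_3} form a chain of 2 nodes with a double edge at one end; the terminal node there is the unique short simple root (B_2), and {alpha_2, alpha_4, alpha_5, alpha_6, alpha_7, alpha_8} form a chain of 5 nodes with one extra node attached to the third node from one end (E_6). A semisimple Lie algebra decomposes uniquely as the direct sum of simple ideals, one per connected component of its Dynkin diagram, so g ≅ B_2 ⊕ E_6 (dimension 10 + 78 = 88).

B_2 ⊕ E_6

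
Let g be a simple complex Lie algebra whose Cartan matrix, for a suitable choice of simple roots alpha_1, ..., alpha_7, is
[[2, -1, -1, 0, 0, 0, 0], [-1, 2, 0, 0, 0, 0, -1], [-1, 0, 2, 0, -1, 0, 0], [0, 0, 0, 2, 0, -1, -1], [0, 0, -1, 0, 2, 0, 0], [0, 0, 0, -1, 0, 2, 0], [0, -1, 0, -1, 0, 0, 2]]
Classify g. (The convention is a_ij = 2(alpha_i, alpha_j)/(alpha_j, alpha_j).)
A7

The matrix has rank 7 with 2's on the diagonal. Reading the off-diagonal entries as Dynkin edges (a single edge where a_ij = a_ji = -1; a double or triple edge where a_ij * a_ji = 2 or 3), the diagram is a chain of 7 nodes with single edges (A_7). One simple-root ordering that puts it in standard form is (alpha_6, alpha_4, alpha_7, alpha_2, alpha_1, alpha_3, alpha_5). So the algebra is type A_7, i.e. sl(8).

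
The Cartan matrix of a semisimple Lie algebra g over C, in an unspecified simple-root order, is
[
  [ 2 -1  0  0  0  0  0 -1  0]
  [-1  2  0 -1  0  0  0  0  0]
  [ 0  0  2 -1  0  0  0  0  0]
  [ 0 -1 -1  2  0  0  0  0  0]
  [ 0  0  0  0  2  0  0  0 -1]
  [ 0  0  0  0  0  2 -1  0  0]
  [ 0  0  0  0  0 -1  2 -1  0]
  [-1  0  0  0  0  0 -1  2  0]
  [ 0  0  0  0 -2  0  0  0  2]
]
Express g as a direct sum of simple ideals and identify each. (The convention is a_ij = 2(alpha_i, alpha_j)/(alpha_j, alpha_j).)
The diagram associated to this matrix has two connected components: the simple roots {alpha_1, alpha_2, alpha_3, alpha_4, alpha_6, alpha_7, alpha_8} form a chain of 7 nodes with single edges (A_7), and {alpha_5, alpha_9} form a chain of 2 nodes with a double edge at one end; the terminal node there is the unique short simple root (B_2). A semisimple Lie algebra decomposes uniquely as the direct sum of simple ideals, one per connected component of its Dynkin diagram, so g ≅ A_7 ⊕ B_2 (dimension 63 + 10 = 73).

type A_7 ⊕ type B_2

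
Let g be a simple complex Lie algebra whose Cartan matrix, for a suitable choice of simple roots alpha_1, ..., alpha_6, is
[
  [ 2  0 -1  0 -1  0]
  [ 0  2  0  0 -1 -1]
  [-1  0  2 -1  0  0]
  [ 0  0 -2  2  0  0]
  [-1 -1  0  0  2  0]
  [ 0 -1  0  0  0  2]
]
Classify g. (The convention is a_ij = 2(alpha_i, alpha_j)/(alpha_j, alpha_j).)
The matrix has rank 6 with 2's on the diagonal. Reading the off-diagonal entries as Dynkin edges (a single edge where a_ij = a_ji = -1; a double or triple edge where a_ij * a_ji = 2 or 3), the diagram is a chain of 6 nodes with a double edge at one end; the terminal node there is the unique long simple root (C_6). One simple-root ordering that puts it in standard form is (alpha_6, alpha_2, alpha_5, alpha_1, alpha_3, alpha_4). So the algebra is type C_6, i.e. sp(12).

type C_6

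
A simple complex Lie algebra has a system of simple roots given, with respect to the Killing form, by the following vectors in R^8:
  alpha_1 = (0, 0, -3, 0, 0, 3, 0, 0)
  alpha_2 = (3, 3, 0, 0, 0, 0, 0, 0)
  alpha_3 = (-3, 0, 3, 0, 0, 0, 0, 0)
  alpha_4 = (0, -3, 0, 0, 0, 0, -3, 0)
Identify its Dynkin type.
Compute the Cartan integers a_ij = 2(alpha_i, alpha_j)/(alpha_j, alpha_j); the resulting 4x4 Cartan matrix is
[[2, 0, -1, 0], [0, 2, -1, -1], [-1, -1, 2, 0], [0, -1, 0, 2]].
All simple roots have the same length, so the diagram is simply laced. The associated Dynkin diagram is a chain of 4 nodes with single edges (A_4), so the type is A_4 (the algebra sl(5)).

type A_4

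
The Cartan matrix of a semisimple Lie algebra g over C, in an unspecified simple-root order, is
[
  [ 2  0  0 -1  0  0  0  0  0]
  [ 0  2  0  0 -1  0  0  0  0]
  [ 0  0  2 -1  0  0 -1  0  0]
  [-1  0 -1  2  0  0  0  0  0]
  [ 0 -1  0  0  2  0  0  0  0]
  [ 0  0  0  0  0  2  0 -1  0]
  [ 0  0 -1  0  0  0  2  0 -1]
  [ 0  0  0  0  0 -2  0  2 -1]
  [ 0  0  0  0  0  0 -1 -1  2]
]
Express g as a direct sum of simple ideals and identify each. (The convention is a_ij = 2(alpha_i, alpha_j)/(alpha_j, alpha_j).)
A2 + B7

The diagram associated to this matrix has two connected components: the simple roots {alpha_2, alpha_5} form a chain of 2 nodes with single edges (A_2), and {alpha_1, alpha_3, alpha_4, alpha_6, alpha_7, alpha_8, alpha_9} form a chain of 7 nodes with a double edge at one end; the terminal node there is the unique short simple root (B_7). A semisimple Lie algebra decomposes uniquely as the direct sum of simple ideals, one per connected component of its Dynkin diagram, so g ≅ A_2 ⊕ B_7 (dimension 8 + 105 = 113).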